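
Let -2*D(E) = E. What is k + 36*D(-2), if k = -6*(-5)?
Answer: 66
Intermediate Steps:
D(E) = -E/2
k = 30
k + 36*D(-2) = 30 + 36*(-½*(-2)) = 30 + 36*1 = 30 + 36 = 66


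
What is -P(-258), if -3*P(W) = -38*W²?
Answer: -843144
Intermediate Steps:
P(W) = 38*W²/3 (P(W) = -(-38)*W²/3 = 38*W²/3)
-P(-258) = -38*(-258)²/3 = -38*66564/3 = -1*843144 = -843144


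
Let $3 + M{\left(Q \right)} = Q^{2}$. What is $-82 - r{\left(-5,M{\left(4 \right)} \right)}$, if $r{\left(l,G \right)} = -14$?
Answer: $-68$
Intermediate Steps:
$M{\left(Q \right)} = -3 + Q^{2}$
$-82 - r{\left(-5,M{\left(4 \right)} \right)} = -82 - -14 = -82 + 14 = -68$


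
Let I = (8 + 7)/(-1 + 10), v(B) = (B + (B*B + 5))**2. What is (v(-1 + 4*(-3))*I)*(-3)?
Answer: -129605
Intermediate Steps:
v(B) = (5 + B + B**2)**2 (v(B) = (B + (B**2 + 5))**2 = (B + (5 + B**2))**2 = (5 + B + B**2)**2)
I = 5/3 (I = 15/9 = 15*(1/9) = 5/3 ≈ 1.6667)
(v(-1 + 4*(-3))*I)*(-3) = ((5 + (-1 + 4*(-3)) + (-1 + 4*(-3))**2)**2*(5/3))*(-3) = ((5 + (-1 - 12) + (-1 - 12)**2)**2*(5/3))*(-3) = ((5 - 13 + (-13)**2)**2*(5/3))*(-3) = ((5 - 13 + 169)**2*(5/3))*(-3) = (161**2*(5/3))*(-3) = (25921*(5/3))*(-3) = (129605/3)*(-3) = -129605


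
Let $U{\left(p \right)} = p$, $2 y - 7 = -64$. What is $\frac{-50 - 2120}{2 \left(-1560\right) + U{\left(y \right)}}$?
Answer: $\frac{4340}{6297} \approx 0.68922$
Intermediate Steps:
$y = - \frac{57}{2}$ ($y = \frac{7}{2} + \frac{1}{2} \left(-64\right) = \frac{7}{2} - 32 = - \frac{57}{2} \approx -28.5$)
$\frac{-50 - 2120}{2 \left(-1560\right) + U{\left(y \right)}} = \frac{-50 - 2120}{2 \left(-1560\right) - \frac{57}{2}} = - \frac{2170}{-3120 - \frac{57}{2}} = - \frac{2170}{- \frac{6297}{2}} = \left(-2170\right) \left(- \frac{2}{6297}\right) = \frac{4340}{6297}$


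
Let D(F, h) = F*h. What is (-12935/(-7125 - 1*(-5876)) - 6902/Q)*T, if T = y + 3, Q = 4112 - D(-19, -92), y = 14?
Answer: 186640807/1476318 ≈ 126.42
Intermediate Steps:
Q = 2364 (Q = 4112 - (-19)*(-92) = 4112 - 1*1748 = 4112 - 1748 = 2364)
T = 17 (T = 14 + 3 = 17)
(-12935/(-7125 - 1*(-5876)) - 6902/Q)*T = (-12935/(-7125 - 1*(-5876)) - 6902/2364)*17 = (-12935/(-7125 + 5876) - 6902*1/2364)*17 = (-12935/(-1249) - 3451/1182)*17 = (-12935*(-1/1249) - 3451/1182)*17 = (12935/1249 - 3451/1182)*17 = (10978871/1476318)*17 = 186640807/1476318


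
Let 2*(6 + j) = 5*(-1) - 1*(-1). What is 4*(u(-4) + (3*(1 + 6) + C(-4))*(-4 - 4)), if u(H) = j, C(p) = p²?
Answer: -1216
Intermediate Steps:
j = -8 (j = -6 + (5*(-1) - 1*(-1))/2 = -6 + (-5 + 1)/2 = -6 + (½)*(-4) = -6 - 2 = -8)
u(H) = -8
4*(u(-4) + (3*(1 + 6) + C(-4))*(-4 - 4)) = 4*(-8 + (3*(1 + 6) + (-4)²)*(-4 - 4)) = 4*(-8 + (3*7 + 16)*(-8)) = 4*(-8 + (21 + 16)*(-8)) = 4*(-8 + 37*(-8)) = 4*(-8 - 296) = 4*(-304) = -1216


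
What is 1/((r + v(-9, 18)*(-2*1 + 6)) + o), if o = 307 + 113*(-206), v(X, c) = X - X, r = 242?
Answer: -1/22729 ≈ -4.3997e-5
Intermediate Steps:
v(X, c) = 0
o = -22971 (o = 307 - 23278 = -22971)
1/((r + v(-9, 18)*(-2*1 + 6)) + o) = 1/((242 + 0*(-2*1 + 6)) - 22971) = 1/((242 + 0*(-2 + 6)) - 22971) = 1/((242 + 0*4) - 22971) = 1/((242 + 0) - 22971) = 1/(242 - 22971) = 1/(-22729) = -1/22729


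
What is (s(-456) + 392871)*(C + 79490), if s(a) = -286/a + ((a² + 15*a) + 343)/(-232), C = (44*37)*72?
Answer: 509847432638375/6612 ≈ 7.7109e+10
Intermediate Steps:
C = 117216 (C = 1628*72 = 117216)
s(a) = -343/232 - 286/a - 15*a/232 - a²/232 (s(a) = -286/a + (343 + a² + 15*a)*(-1/232) = -286/a + (-343/232 - 15*a/232 - a²/232) = -343/232 - 286/a - 15*a/232 - a²/232)
(s(-456) + 392871)*(C + 79490) = ((1/232)*(-66352 - 1*(-456)*(343 + (-456)² + 15*(-456)))/(-456) + 392871)*(117216 + 79490) = ((1/232)*(-1/456)*(-66352 - 1*(-456)*(343 + 207936 - 6840)) + 392871)*196706 = ((1/232)*(-1/456)*(-66352 - 1*(-456)*201439) + 392871)*196706 = ((1/232)*(-1/456)*(-66352 + 91856184) + 392871)*196706 = ((1/232)*(-1/456)*91789832 + 392871)*196706 = (-11473729/13224 + 392871)*196706 = (5183852375/13224)*196706 = 509847432638375/6612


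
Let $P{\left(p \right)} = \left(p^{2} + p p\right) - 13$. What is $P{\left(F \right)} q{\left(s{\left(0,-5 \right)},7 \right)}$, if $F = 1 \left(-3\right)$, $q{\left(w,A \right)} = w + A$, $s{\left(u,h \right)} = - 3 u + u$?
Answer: $35$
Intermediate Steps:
$s{\left(u,h \right)} = - 2 u$
$q{\left(w,A \right)} = A + w$
$F = -3$
$P{\left(p \right)} = -13 + 2 p^{2}$ ($P{\left(p \right)} = \left(p^{2} + p^{2}\right) - 13 = 2 p^{2} - 13 = -13 + 2 p^{2}$)
$P{\left(F \right)} q{\left(s{\left(0,-5 \right)},7 \right)} = \left(-13 + 2 \left(-3\right)^{2}\right) \left(7 - 0\right) = \left(-13 + 2 \cdot 9\right) \left(7 + 0\right) = \left(-13 + 18\right) 7 = 5 \cdot 7 = 35$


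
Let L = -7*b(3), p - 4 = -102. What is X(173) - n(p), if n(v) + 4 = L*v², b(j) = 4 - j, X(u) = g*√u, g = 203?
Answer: 67232 + 203*√173 ≈ 69902.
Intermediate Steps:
X(u) = 203*√u
p = -98 (p = 4 - 102 = -98)
L = -7 (L = -7*(4 - 1*3) = -7*(4 - 3) = -7*1 = -7)
n(v) = -4 - 7*v²
X(173) - n(p) = 203*√173 - (-4 - 7*(-98)²) = 203*√173 - (-4 - 7*9604) = 203*√173 - (-4 - 67228) = 203*√173 - 1*(-67232) = 203*√173 + 67232 = 67232 + 203*√173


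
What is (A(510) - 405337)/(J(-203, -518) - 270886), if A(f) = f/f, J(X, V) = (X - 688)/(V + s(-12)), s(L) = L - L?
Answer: 209964048/140318057 ≈ 1.4963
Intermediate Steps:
s(L) = 0
J(X, V) = (-688 + X)/V (J(X, V) = (X - 688)/(V + 0) = (-688 + X)/V)
A(f) = 1
(A(510) - 405337)/(J(-203, -518) - 270886) = (1 - 405337)/((-688 - 203)/(-518) - 270886) = -405336/(-1/518*(-891) - 270886) = -405336/(891/518 - 270886) = -405336/(-140318057/518) = -405336*(-518/140318057) = 209964048/140318057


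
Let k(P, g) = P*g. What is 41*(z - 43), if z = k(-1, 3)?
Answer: -1886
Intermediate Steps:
z = -3 (z = -1*3 = -3)
41*(z - 43) = 41*(-3 - 43) = 41*(-46) = -1886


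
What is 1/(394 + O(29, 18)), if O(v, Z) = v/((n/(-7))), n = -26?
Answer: 26/10447 ≈ 0.0024888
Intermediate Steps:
O(v, Z) = 7*v/26 (O(v, Z) = v/((-26/(-7))) = v/((-26*(-1/7))) = v/(26/7) = v*(7/26) = 7*v/26)
1/(394 + O(29, 18)) = 1/(394 + (7/26)*29) = 1/(394 + 203/26) = 1/(10447/26) = 26/10447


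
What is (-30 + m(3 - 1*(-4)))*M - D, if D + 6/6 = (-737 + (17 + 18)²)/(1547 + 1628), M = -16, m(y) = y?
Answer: 1171087/3175 ≈ 368.85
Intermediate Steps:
D = -2687/3175 (D = -1 + (-737 + (17 + 18)²)/(1547 + 1628) = -1 + (-737 + 35²)/3175 = -1 + (-737 + 1225)*(1/3175) = -1 + 488*(1/3175) = -1 + 488/3175 = -2687/3175 ≈ -0.84630)
(-30 + m(3 - 1*(-4)))*M - D = (-30 + (3 - 1*(-4)))*(-16) - 1*(-2687/3175) = (-30 + (3 + 4))*(-16) + 2687/3175 = (-30 + 7)*(-16) + 2687/3175 = -23*(-16) + 2687/3175 = 368 + 2687/3175 = 1171087/3175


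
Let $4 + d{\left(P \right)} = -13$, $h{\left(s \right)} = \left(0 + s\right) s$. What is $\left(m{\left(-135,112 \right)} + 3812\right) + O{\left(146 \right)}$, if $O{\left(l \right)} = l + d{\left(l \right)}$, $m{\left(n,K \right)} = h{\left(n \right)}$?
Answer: $22166$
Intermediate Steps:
$h{\left(s \right)} = s^{2}$ ($h{\left(s \right)} = s s = s^{2}$)
$m{\left(n,K \right)} = n^{2}$
$d{\left(P \right)} = -17$ ($d{\left(P \right)} = -4 - 13 = -17$)
$O{\left(l \right)} = -17 + l$ ($O{\left(l \right)} = l - 17 = -17 + l$)
$\left(m{\left(-135,112 \right)} + 3812\right) + O{\left(146 \right)} = \left(\left(-135\right)^{2} + 3812\right) + \left(-17 + 146\right) = \left(18225 + 3812\right) + 129 = 22037 + 129 = 22166$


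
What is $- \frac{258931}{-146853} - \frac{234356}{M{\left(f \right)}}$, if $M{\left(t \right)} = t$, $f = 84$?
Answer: $- \frac{409453946}{146853} \approx -2788.2$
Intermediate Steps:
$- \frac{258931}{-146853} - \frac{234356}{M{\left(f \right)}} = - \frac{258931}{-146853} - \frac{234356}{84} = \left(-258931\right) \left(- \frac{1}{146853}\right) - \frac{58589}{21} = \frac{258931}{146853} - \frac{58589}{21} = - \frac{409453946}{146853}$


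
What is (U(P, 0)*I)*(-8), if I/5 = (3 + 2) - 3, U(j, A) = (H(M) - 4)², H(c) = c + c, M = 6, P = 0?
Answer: -5120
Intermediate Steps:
H(c) = 2*c
U(j, A) = 64 (U(j, A) = (2*6 - 4)² = (12 - 4)² = 8² = 64)
I = 10 (I = 5*((3 + 2) - 3) = 5*(5 - 3) = 5*2 = 10)
(U(P, 0)*I)*(-8) = (64*10)*(-8) = 640*(-8) = -5120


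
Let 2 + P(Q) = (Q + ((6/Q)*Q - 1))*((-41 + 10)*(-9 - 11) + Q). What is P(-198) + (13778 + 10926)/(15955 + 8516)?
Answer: -1993089304/24471 ≈ -81447.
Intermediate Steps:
P(Q) = -2 + (5 + Q)*(620 + Q) (P(Q) = -2 + (Q + ((6/Q)*Q - 1))*((-41 + 10)*(-9 - 11) + Q) = -2 + (Q + (6 - 1))*(-31*(-20) + Q) = -2 + (Q + 5)*(620 + Q) = -2 + (5 + Q)*(620 + Q))
P(-198) + (13778 + 10926)/(15955 + 8516) = (3098 + (-198)² + 625*(-198)) + (13778 + 10926)/(15955 + 8516) = (3098 + 39204 - 123750) + 24704/24471 = -81448 + 24704*(1/24471) = -81448 + 24704/24471 = -1993089304/24471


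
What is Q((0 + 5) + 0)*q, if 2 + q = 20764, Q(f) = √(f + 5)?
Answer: 20762*√10 ≈ 65655.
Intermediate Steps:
Q(f) = √(5 + f)
q = 20762 (q = -2 + 20764 = 20762)
Q((0 + 5) + 0)*q = √(5 + ((0 + 5) + 0))*20762 = √(5 + (5 + 0))*20762 = √(5 + 5)*20762 = √10*20762 = 20762*√10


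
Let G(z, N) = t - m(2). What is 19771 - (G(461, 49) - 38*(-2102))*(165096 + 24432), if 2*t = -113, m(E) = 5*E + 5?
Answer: -15125167505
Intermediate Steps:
m(E) = 5 + 5*E
t = -113/2 (t = (½)*(-113) = -113/2 ≈ -56.500)
G(z, N) = -143/2 (G(z, N) = -113/2 - (5 + 5*2) = -113/2 - (5 + 10) = -113/2 - 1*15 = -113/2 - 15 = -143/2)
19771 - (G(461, 49) - 38*(-2102))*(165096 + 24432) = 19771 - (-143/2 - 38*(-2102))*(165096 + 24432) = 19771 - (-143/2 + 79876)*189528 = 19771 - 159609*189528/2 = 19771 - 1*15125187276 = 19771 - 15125187276 = -15125167505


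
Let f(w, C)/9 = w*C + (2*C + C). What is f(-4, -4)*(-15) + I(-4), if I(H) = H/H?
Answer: -539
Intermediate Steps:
I(H) = 1
f(w, C) = 27*C + 9*C*w (f(w, C) = 9*(w*C + (2*C + C)) = 9*(C*w + 3*C) = 9*(3*C + C*w) = 27*C + 9*C*w)
f(-4, -4)*(-15) + I(-4) = (9*(-4)*(3 - 4))*(-15) + 1 = (9*(-4)*(-1))*(-15) + 1 = 36*(-15) + 1 = -540 + 1 = -539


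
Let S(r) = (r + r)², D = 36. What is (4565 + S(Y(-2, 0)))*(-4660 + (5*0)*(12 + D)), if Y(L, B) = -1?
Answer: -21291540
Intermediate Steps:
S(r) = 4*r² (S(r) = (2*r)² = 4*r²)
(4565 + S(Y(-2, 0)))*(-4660 + (5*0)*(12 + D)) = (4565 + 4*(-1)²)*(-4660 + (5*0)*(12 + 36)) = (4565 + 4*1)*(-4660 + 0*48) = (4565 + 4)*(-4660 + 0) = 4569*(-4660) = -21291540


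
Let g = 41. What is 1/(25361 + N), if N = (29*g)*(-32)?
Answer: -1/12687 ≈ -7.8821e-5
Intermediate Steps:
N = -38048 (N = (29*41)*(-32) = 1189*(-32) = -38048)
1/(25361 + N) = 1/(25361 - 38048) = 1/(-12687) = -1/12687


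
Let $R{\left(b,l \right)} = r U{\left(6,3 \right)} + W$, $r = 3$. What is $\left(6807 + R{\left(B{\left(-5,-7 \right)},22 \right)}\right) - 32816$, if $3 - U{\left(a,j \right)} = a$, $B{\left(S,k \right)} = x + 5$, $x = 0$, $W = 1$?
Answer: $-26017$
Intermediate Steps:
$B{\left(S,k \right)} = 5$ ($B{\left(S,k \right)} = 0 + 5 = 5$)
$U{\left(a,j \right)} = 3 - a$
$R{\left(b,l \right)} = -8$ ($R{\left(b,l \right)} = 3 \left(3 - 6\right) + 1 = 3 \left(-3\right) + 1 = -9 + 1 = -8$)
$\left(6807 + R{\left(B{\left(-5,-7 \right)},22 \right)}\right) - 32816 = \left(6807 - 8\right) - 32816 = 6799 - 32816 = -26017$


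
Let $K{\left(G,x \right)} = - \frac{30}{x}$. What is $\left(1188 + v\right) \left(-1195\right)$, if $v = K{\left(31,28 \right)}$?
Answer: $- \frac{19857315}{14} \approx -1.4184 \cdot 10^{6}$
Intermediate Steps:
$v = - \frac{15}{14}$ ($v = - \frac{30}{28} = \left(-30\right) \frac{1}{28} = - \frac{15}{14} \approx -1.0714$)
$\left(1188 + v\right) \left(-1195\right) = \left(1188 - \frac{15}{14}\right) \left(-1195\right) = \frac{16617}{14} \left(-1195\right) = - \frac{19857315}{14}$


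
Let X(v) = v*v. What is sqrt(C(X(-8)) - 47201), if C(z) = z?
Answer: I*sqrt(47137) ≈ 217.11*I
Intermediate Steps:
X(v) = v**2
sqrt(C(X(-8)) - 47201) = sqrt((-8)**2 - 47201) = sqrt(64 - 47201) = sqrt(-47137) = I*sqrt(47137)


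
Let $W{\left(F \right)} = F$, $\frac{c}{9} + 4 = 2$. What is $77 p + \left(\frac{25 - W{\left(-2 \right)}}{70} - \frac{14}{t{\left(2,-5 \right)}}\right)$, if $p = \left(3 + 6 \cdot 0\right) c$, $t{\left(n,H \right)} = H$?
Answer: $- \frac{290837}{70} \approx -4154.8$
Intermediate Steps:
$c = -18$ ($c = -36 + 9 \cdot 2 = -36 + 18 = -18$)
$p = -54$ ($p = \left(3 + 6 \cdot 0\right) \left(-18\right) = \left(3 + 0\right) \left(-18\right) = 3 \left(-18\right) = -54$)
$77 p + \left(\frac{25 - W{\left(-2 \right)}}{70} - \frac{14}{t{\left(2,-5 \right)}}\right) = 77 \left(-54\right) + \left(\frac{25 - -2}{70} - \frac{14}{-5}\right) = -4158 + \left(\left(25 + 2\right) \frac{1}{70} - - \frac{14}{5}\right) = -4158 + \left(27 \cdot \frac{1}{70} + \frac{14}{5}\right) = -4158 + \left(\frac{27}{70} + \frac{14}{5}\right) = -4158 + \frac{223}{70} = - \frac{290837}{70}$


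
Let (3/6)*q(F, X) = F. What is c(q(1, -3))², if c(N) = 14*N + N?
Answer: 900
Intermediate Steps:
q(F, X) = 2*F
c(N) = 15*N
c(q(1, -3))² = (15*(2*1))² = (15*2)² = 30² = 900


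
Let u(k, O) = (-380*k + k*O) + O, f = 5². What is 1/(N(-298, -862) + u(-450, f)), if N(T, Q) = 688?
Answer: 1/160463 ≈ 6.2320e-6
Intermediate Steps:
f = 25
u(k, O) = O - 380*k + O*k (u(k, O) = (-380*k + O*k) + O = O - 380*k + O*k)
1/(N(-298, -862) + u(-450, f)) = 1/(688 + (25 - 380*(-450) + 25*(-450))) = 1/(688 + (25 + 171000 - 11250)) = 1/(688 + 159775) = 1/160463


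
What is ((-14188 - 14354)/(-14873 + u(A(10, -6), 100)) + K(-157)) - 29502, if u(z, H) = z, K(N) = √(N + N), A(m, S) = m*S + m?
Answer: -440229804/14923 + I*√314 ≈ -29500.0 + 17.72*I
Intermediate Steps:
A(m, S) = m + S*m (A(m, S) = S*m + m = m + S*m)
K(N) = √2*√N (K(N) = √(2*N) = √2*√N)
((-14188 - 14354)/(-14873 + u(A(10, -6), 100)) + K(-157)) - 29502 = ((-14188 - 14354)/(-14873 + 10*(1 - 6)) + √2*√(-157)) - 29502 = (-28542/(-14873 + 10*(-5)) + √2*(I*√157)) - 29502 = (-28542/(-14873 - 50) + I*√314) - 29502 = (-28542/(-14923) + I*√314) - 29502 = (-28542*(-1/14923) + I*√314) - 29502 = (28542/14923 + I*√314) - 29502 = -440229804/14923 + I*√314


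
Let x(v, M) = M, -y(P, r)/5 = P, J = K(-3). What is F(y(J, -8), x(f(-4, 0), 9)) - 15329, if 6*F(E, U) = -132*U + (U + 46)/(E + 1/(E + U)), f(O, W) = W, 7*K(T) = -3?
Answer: -18922408/1219 ≈ -15523.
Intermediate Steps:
K(T) = -3/7 (K(T) = (1/7)*(-3) = -3/7)
J = -3/7 ≈ -0.42857
y(P, r) = -5*P
F(E, U) = -22*U + (46 + U)/(6*(E + 1/(E + U))) (F(E, U) = (-132*U + (U + 46)/(E + 1/(E + U)))/6 = (-132*U + (46 + U)/(E + 1/(E + U)))/6 = -22*U + (46 + U)/(6*(E + 1/(E + U))))
F(y(J, -8), x(f(-4, 0), 9)) - 15329 = (9**2 - 86*9 + 46*(-5*(-3/7)) - 5*(-3/7)*9 - 132*(-5*(-3/7))*9**2 - 132*9*(-5*(-3/7))**2)/(6*(1 + (-5*(-3/7))**2 - 5*(-3/7)*9)) - 15329 = (81 - 774 + 46*(15/7) + (15/7)*9 - 132*15/7*81 - 132*9*(15/7)**2)/(6*(1 + (15/7)**2 + (15/7)*9)) - 15329 = (81 - 774 + 690/7 + 135/7 - 160380/7 - 132*9*225/49)/(6*(1 + 225/49 + 135/7)) - 15329 = (81 - 774 + 690/7 + 135/7 - 160380/7 - 267300/49)/(6*(1219/49)) - 15329 = (1/6)*(49/1219)*(-1418142/49) - 15329 = -236357/1219 - 15329 = -18922408/1219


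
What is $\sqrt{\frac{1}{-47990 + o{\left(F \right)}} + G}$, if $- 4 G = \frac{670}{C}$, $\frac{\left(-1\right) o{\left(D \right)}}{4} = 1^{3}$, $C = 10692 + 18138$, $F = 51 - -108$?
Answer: $\frac{i \sqrt{1434100715}}{495938} \approx 0.076359 i$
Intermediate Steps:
$F = 159$ ($F = 51 + 108 = 159$)
$C = 28830$
$o{\left(D \right)} = -4$ ($o{\left(D \right)} = - 4 \cdot 1^{3} = \left(-4\right) 1 = -4$)
$G = - \frac{67}{11532}$ ($G = - \frac{670 \cdot \frac{1}{28830}}{4} = \left(- \frac{1}{4}\right) \frac{67}{2883} = - \frac{67}{11532} \approx -0.0058099$)
$\sqrt{\frac{1}{-47990 + o{\left(F \right)}} + G} = \sqrt{\frac{1}{-47990 - 4} - \frac{67}{11532}} = \sqrt{\frac{1}{-47994} - \frac{67}{11532}} = \sqrt{- \frac{1}{47994} - \frac{67}{11532}} = \sqrt{- \frac{179285}{30748156}} = \frac{i \sqrt{1434100715}}{495938}$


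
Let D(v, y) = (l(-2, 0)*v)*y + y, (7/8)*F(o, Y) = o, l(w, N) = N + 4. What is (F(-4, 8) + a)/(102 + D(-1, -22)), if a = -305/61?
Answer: -67/1176 ≈ -0.056973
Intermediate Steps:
l(w, N) = 4 + N
F(o, Y) = 8*o/7
D(v, y) = y + 4*v*y (D(v, y) = ((4 + 0)*v)*y + y = (4*v)*y + y = 4*v*y + y = y + 4*v*y)
a = -5 (a = -305*1/61 = -5)
(F(-4, 8) + a)/(102 + D(-1, -22)) = ((8/7)*(-4) - 5)/(102 - 22*(1 + 4*(-1))) = (-32/7 - 5)/(102 - 22*(1 - 4)) = -67/(7*(102 - 22*(-3))) = -67/(7*(102 + 66)) = -67/7/168 = -67/7*1/168 = -67/1176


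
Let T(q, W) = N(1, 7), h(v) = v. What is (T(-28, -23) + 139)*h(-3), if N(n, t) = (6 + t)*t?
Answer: -690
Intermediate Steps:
N(n, t) = t*(6 + t)
T(q, W) = 91 (T(q, W) = 7*(6 + 7) = 7*13 = 91)
(T(-28, -23) + 139)*h(-3) = (91 + 139)*(-3) = 230*(-3) = -690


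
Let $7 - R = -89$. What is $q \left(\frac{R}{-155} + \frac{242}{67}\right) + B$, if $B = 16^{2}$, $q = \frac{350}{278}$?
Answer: $\frac{74995698}{288703} \approx 259.77$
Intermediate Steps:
$R = 96$ ($R = 7 - -89 = 7 + 89 = 96$)
$q = \frac{175}{139}$ ($q = 350 \cdot \frac{1}{278} = \frac{175}{139} \approx 1.259$)
$B = 256$
$q \left(\frac{R}{-155} + \frac{242}{67}\right) + B = \frac{175 \left(\frac{96}{-155} + \frac{242}{67}\right)}{139} + 256 = \frac{175 \left(96 \left(- \frac{1}{155}\right) + 242 \cdot \frac{1}{67}\right)}{139} + 256 = \frac{175 \left(- \frac{96}{155} + \frac{242}{67}\right)}{139} + 256 = \frac{175}{139} \cdot \frac{31078}{10385} + 256 = \frac{1087730}{288703} + 256 = \frac{74995698}{288703}$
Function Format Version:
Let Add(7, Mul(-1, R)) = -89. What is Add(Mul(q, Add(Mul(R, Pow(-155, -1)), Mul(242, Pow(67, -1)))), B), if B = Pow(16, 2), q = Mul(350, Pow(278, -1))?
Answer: Rational(74995698, 288703) ≈ 259.77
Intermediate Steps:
R = 96 (R = Add(7, Mul(-1, -89)) = Add(7, 89) = 96)
q = Rational(175, 139) (q = Mul(350, Rational(1, 278)) = Rational(175, 139) ≈ 1.2590)
B = 256
Add(Mul(q, Add(Mul(R, Pow(-155, -1)), Mul(242, Pow(67, -1)))), B) = Add(Mul(Rational(175, 139), Add(Mul(96, Pow(-155, -1)), Mul(242, Pow(67, -1)))), 256) = Add(Mul(Rational(175, 139), Add(Mul(96, Rational(-1, 155)), Mul(242, Rational(1, 67)))), 256) = Add(Mul(Rational(175, 139), Add(Rational(-96, 155), Rational(242, 67))), 256) = Add(Mul(Rational(175, 139), Rational(31078, 10385)), 256) = Add(Rational(1087730, 288703), 256) = Rational(74995698, 288703)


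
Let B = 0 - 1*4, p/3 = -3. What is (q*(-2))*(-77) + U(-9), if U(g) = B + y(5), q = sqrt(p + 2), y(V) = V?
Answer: 1 + 154*I*sqrt(7) ≈ 1.0 + 407.45*I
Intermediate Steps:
p = -9 (p = 3*(-3) = -9)
B = -4 (B = 0 - 4 = -4)
q = I*sqrt(7) (q = sqrt(-9 + 2) = sqrt(-7) = I*sqrt(7) ≈ 2.6458*I)
U(g) = 1 (U(g) = -4 + 5 = 1)
(q*(-2))*(-77) + U(-9) = ((I*sqrt(7))*(-2))*(-77) + 1 = -2*I*sqrt(7)*(-77) + 1 = 154*I*sqrt(7) + 1 = 1 + 154*I*sqrt(7)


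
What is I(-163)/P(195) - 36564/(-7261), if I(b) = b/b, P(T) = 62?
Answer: 2274229/450182 ≈ 5.0518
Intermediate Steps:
I(b) = 1
I(-163)/P(195) - 36564/(-7261) = 1/62 - 36564/(-7261) = 1*(1/62) - 36564*(-1/7261) = 1/62 + 36564/7261 = 2274229/450182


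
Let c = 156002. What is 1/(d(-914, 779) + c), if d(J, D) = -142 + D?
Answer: 1/156639 ≈ 6.3841e-6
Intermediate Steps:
1/(d(-914, 779) + c) = 1/((-142 + 779) + 156002) = 1/(637 + 156002) = 1/156639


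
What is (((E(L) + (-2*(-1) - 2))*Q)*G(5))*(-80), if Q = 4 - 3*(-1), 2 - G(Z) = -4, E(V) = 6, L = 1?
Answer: -20160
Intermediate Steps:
G(Z) = 6 (G(Z) = 2 - 1*(-4) = 2 + 4 = 6)
Q = 7 (Q = 4 + 3 = 7)
(((E(L) + (-2*(-1) - 2))*Q)*G(5))*(-80) = (((6 + (-2*(-1) - 2))*7)*6)*(-80) = (((6 + (2 - 2))*7)*6)*(-80) = (((6 + 0)*7)*6)*(-80) = ((6*7)*6)*(-80) = (42*6)*(-80) = 252*(-80) = -20160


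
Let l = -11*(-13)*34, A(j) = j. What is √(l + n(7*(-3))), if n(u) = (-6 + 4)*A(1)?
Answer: 18*√15 ≈ 69.714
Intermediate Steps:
l = 4862 (l = 143*34 = 4862)
n(u) = -2 (n(u) = (-6 + 4)*1 = -2*1 = -2)
√(l + n(7*(-3))) = √(4862 - 2) = √4860 = 18*√15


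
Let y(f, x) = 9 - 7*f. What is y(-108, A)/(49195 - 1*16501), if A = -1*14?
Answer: 255/10898 ≈ 0.023399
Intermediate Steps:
A = -14
y(-108, A)/(49195 - 1*16501) = (9 - 7*(-108))/(49195 - 1*16501) = (9 + 756)/(49195 - 16501) = 765/32694 = 765*(1/32694) = 255/10898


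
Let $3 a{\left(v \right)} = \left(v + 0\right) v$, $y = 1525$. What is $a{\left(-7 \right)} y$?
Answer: $\frac{74725}{3} \approx 24908.0$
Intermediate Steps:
$a{\left(v \right)} = \frac{v^{2}}{3}$ ($a{\left(v \right)} = \frac{\left(v + 0\right) v}{3} = \frac{v v}{3} = \frac{v^{2}}{3}$)
$a{\left(-7 \right)} y = \frac{\left(-7\right)^{2}}{3} \cdot 1525 = \frac{1}{3} \cdot 49 \cdot 1525 = \frac{49}{3} \cdot 1525 = \frac{74725}{3}$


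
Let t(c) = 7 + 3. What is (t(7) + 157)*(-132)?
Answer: -22044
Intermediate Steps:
t(c) = 10
(t(7) + 157)*(-132) = (10 + 157)*(-132) = 167*(-132) = -22044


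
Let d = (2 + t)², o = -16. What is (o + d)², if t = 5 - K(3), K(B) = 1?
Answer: 400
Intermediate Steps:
t = 4 (t = 5 - 1*1 = 5 - 1 = 4)
d = 36 (d = (2 + 4)² = 6² = 36)
(o + d)² = (-16 + 36)² = 20² = 400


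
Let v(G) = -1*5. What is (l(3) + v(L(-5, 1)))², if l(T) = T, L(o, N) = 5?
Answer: 4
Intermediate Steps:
v(G) = -5
(l(3) + v(L(-5, 1)))² = (3 - 5)² = (-2)² = 4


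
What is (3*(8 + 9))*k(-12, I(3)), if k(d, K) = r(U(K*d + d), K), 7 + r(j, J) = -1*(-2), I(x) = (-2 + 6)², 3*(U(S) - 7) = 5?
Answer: -255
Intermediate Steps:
U(S) = 26/3 (U(S) = 7 + (⅓)*5 = 7 + 5/3 = 26/3)
I(x) = 16 (I(x) = 4² = 16)
r(j, J) = -5 (r(j, J) = -7 - 1*(-2) = -7 + 2 = -5)
k(d, K) = -5
(3*(8 + 9))*k(-12, I(3)) = (3*(8 + 9))*(-5) = (3*17)*(-5) = 51*(-5) = -255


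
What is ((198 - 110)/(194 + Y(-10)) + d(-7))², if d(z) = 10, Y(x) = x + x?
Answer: 835396/7569 ≈ 110.37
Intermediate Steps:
Y(x) = 2*x
((198 - 110)/(194 + Y(-10)) + d(-7))² = ((198 - 110)/(194 + 2*(-10)) + 10)² = (88/(194 - 20) + 10)² = (88/174 + 10)² = (88*(1/174) + 10)² = (44/87 + 10)² = (914/87)² = 835396/7569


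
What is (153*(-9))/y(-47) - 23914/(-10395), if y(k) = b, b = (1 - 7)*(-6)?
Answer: -135889/3780 ≈ -35.949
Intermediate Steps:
b = 36 (b = -6*(-6) = 36)
y(k) = 36
(153*(-9))/y(-47) - 23914/(-10395) = (153*(-9))/36 - 23914/(-10395) = -1377*1/36 - 23914*(-1/10395) = -153/4 + 2174/945 = -135889/3780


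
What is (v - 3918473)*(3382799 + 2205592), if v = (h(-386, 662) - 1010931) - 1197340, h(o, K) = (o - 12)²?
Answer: -33353417540940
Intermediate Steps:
h(o, K) = (-12 + o)²
v = -2049867 (v = ((-12 - 386)² - 1010931) - 1197340 = ((-398)² - 1010931) - 1197340 = (158404 - 1010931) - 1197340 = -852527 - 1197340 = -2049867)
(v - 3918473)*(3382799 + 2205592) = (-2049867 - 3918473)*(3382799 + 2205592) = -5968340*5588391 = -33353417540940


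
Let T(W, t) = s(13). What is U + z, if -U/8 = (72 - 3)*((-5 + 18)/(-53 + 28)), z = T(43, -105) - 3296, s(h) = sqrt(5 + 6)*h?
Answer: -75224/25 + 13*sqrt(11) ≈ -2965.8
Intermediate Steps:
s(h) = h*sqrt(11) (s(h) = sqrt(11)*h = h*sqrt(11))
T(W, t) = 13*sqrt(11)
z = -3296 + 13*sqrt(11) (z = 13*sqrt(11) - 3296 = -3296 + 13*sqrt(11) ≈ -3252.9)
U = 7176/25 (U = -8*(72 - 3)*(-5 + 18)/(-53 + 28) = -552*13/(-25) = -552*13*(-1/25) = -552*(-13)/25 = -8*(-897/25) = 7176/25 ≈ 287.04)
U + z = 7176/25 + (-3296 + 13*sqrt(11)) = -75224/25 + 13*sqrt(11)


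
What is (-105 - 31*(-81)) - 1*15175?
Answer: -12769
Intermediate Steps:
(-105 - 31*(-81)) - 1*15175 = (-105 + 2511) - 15175 = 2406 - 15175 = -12769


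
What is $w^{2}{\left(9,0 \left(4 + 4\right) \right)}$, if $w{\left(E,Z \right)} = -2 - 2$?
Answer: $16$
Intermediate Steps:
$w{\left(E,Z \right)} = -4$
$w^{2}{\left(9,0 \left(4 + 4\right) \right)} = \left(-4\right)^{2} = 16$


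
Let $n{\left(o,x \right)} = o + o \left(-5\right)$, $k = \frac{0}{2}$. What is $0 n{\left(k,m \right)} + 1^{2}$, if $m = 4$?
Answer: $1$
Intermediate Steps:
$k = 0$ ($k = 0 \cdot \frac{1}{2} = 0$)
$n{\left(o,x \right)} = - 4 o$ ($n{\left(o,x \right)} = o - 5 o = - 4 o$)
$0 n{\left(k,m \right)} + 1^{2} = 0 \left(\left(-4\right) 0\right) + 1^{2} = 0 \cdot 0 + 1 = 0 + 1 = 1$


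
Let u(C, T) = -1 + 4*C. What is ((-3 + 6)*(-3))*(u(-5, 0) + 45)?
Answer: -216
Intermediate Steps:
((-3 + 6)*(-3))*(u(-5, 0) + 45) = ((-3 + 6)*(-3))*((-1 + 4*(-5)) + 45) = (3*(-3))*((-1 - 20) + 45) = -9*(-21 + 45) = -9*24 = -216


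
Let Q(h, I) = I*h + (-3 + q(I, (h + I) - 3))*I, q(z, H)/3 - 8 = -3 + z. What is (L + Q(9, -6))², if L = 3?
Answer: 225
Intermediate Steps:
q(z, H) = 15 + 3*z (q(z, H) = 24 + 3*(-3 + z) = 24 + (-9 + 3*z) = 15 + 3*z)
Q(h, I) = I*h + I*(12 + 3*I) (Q(h, I) = I*h + (-3 + (15 + 3*I))*I = I*h + (12 + 3*I)*I = I*h + I*(12 + 3*I))
(L + Q(9, -6))² = (3 - 6*(12 + 9 + 3*(-6)))² = (3 - 6*(12 + 9 - 18))² = (3 - 6*3)² = (3 - 18)² = (-15)² = 225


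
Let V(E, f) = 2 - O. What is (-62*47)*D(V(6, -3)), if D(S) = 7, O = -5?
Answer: -20398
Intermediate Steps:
V(E, f) = 7 (V(E, f) = 2 - 1*(-5) = 2 + 5 = 7)
(-62*47)*D(V(6, -3)) = -62*47*7 = -2914*7 = -20398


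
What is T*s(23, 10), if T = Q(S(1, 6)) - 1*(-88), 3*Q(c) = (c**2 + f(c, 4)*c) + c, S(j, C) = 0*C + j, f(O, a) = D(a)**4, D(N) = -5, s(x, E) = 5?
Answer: 1485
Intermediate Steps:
f(O, a) = 625 (f(O, a) = (-5)**4 = 625)
S(j, C) = j (S(j, C) = 0 + j = j)
Q(c) = c**2/3 + 626*c/3 (Q(c) = ((c**2 + 625*c) + c)/3 = (c**2 + 626*c)/3 = c**2/3 + 626*c/3)
T = 297 (T = (1/3)*1*(626 + 1) - 1*(-88) = (1/3)*1*627 + 88 = 209 + 88 = 297)
T*s(23, 10) = 297*5 = 1485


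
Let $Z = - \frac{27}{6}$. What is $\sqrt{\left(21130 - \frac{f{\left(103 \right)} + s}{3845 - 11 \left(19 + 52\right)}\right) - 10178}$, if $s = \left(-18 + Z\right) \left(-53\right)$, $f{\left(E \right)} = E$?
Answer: $\frac{\sqrt{25703614495}}{1532} \approx 104.65$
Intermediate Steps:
$Z = - \frac{9}{2}$ ($Z = \left(-27\right) \frac{1}{6} = - \frac{9}{2} \approx -4.5$)
$s = \frac{2385}{2}$ ($s = \left(-18 - \frac{9}{2}\right) \left(-53\right) = \left(- \frac{45}{2}\right) \left(-53\right) = \frac{2385}{2} \approx 1192.5$)
$\sqrt{\left(21130 - \frac{f{\left(103 \right)} + s}{3845 - 11 \left(19 + 52\right)}\right) - 10178} = \sqrt{\left(21130 - \frac{103 + \frac{2385}{2}}{3845 - 11 \left(19 + 52\right)}\right) - 10178} = \sqrt{\left(21130 - \frac{2591}{2 \left(3845 - 781\right)}\right) - 10178} = \sqrt{\left(21130 - \frac{2591}{2 \cdot 3064}\right) - 10178} = \sqrt{\left(21130 - \frac{2591}{2} \cdot \frac{1}{3064}\right) - 10178} = \sqrt{\left(21130 - \frac{2591}{6128}\right) - 10178} = \sqrt{\frac{129482049}{6128} - 10178} = \sqrt{\frac{67111265}{6128}} = \frac{\sqrt{25703614495}}{1532}$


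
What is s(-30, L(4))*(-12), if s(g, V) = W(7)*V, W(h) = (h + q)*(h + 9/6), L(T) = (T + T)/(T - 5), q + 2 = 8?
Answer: 10608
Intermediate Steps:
q = 6 (q = -2 + 8 = 6)
L(T) = 2*T/(-5 + T) (L(T) = (2*T)/(-5 + T) = 2*T/(-5 + T))
W(h) = (6 + h)*(3/2 + h) (W(h) = (h + 6)*(h + 9/6) = (6 + h)*(h + 9*(⅙)) = (6 + h)*(h + 3/2) = (6 + h)*(3/2 + h))
s(g, V) = 221*V/2 (s(g, V) = (9 + 7² + (15/2)*7)*V = (9 + 49 + 105/2)*V = 221*V/2)
s(-30, L(4))*(-12) = (221*(2*4/(-5 + 4))/2)*(-12) = (221*(2*4/(-1))/2)*(-12) = (221*(2*4*(-1))/2)*(-12) = ((221/2)*(-8))*(-12) = -884*(-12) = 10608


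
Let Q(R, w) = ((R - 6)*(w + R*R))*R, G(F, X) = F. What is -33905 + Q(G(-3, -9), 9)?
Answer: -33419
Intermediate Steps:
Q(R, w) = R*(-6 + R)*(w + R²) (Q(R, w) = ((-6 + R)*(w + R²))*R = R*(-6 + R)*(w + R²))
-33905 + Q(G(-3, -9), 9) = -33905 - 3*((-3)³ - 6*9 - 6*(-3)² - 3*9) = -33905 - 3*(-27 - 54 - 6*9 - 27) = -33905 - 3*(-27 - 54 - 54 - 27) = -33905 - 3*(-162) = -33905 + 486 = -33419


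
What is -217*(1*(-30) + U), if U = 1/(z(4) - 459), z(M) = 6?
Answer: 2949247/453 ≈ 6510.5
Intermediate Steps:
U = -1/453 (U = 1/(6 - 459) = 1/(-453) = -1/453 ≈ -0.0022075)
-217*(1*(-30) + U) = -217*(1*(-30) - 1/453) = -217*(-30 - 1/453) = -217*(-13591/453) = 2949247/453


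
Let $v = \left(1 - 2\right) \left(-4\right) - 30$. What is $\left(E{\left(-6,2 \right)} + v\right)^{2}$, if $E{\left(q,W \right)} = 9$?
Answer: $289$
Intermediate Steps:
$v = -26$ ($v = \left(-1\right) \left(-4\right) - 30 = 4 - 30 = -26$)
$\left(E{\left(-6,2 \right)} + v\right)^{2} = \left(9 - 26\right)^{2} = \left(-17\right)^{2} = 289$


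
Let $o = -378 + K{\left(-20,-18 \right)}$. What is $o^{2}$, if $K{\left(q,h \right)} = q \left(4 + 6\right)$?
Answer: $334084$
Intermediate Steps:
$K{\left(q,h \right)} = 10 q$ ($K{\left(q,h \right)} = q 10 = 10 q$)
$o = -578$ ($o = -378 + 10 \left(-20\right) = -378 - 200 = -578$)
$o^{2} = \left(-578\right)^{2} = 334084$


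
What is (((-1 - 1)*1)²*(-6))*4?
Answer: -96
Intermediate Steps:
(((-1 - 1)*1)²*(-6))*4 = ((-2*1)²*(-6))*4 = ((-2)²*(-6))*4 = (4*(-6))*4 = -24*4 = -96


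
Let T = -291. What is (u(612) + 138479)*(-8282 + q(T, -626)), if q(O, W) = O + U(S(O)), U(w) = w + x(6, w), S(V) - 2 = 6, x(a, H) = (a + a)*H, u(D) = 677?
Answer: -1178512164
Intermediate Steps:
x(a, H) = 2*H*a (x(a, H) = (2*a)*H = 2*H*a)
S(V) = 8 (S(V) = 2 + 6 = 8)
U(w) = 13*w (U(w) = w + 2*w*6 = w + 12*w = 13*w)
q(O, W) = 104 + O (q(O, W) = O + 13*8 = O + 104 = 104 + O)
(u(612) + 138479)*(-8282 + q(T, -626)) = (677 + 138479)*(-8282 + (104 - 291)) = 139156*(-8282 - 187) = 139156*(-8469) = -1178512164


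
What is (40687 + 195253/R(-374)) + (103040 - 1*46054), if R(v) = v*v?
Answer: 13662303801/139876 ≈ 97674.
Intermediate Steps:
R(v) = v²
(40687 + 195253/R(-374)) + (103040 - 1*46054) = (40687 + 195253/((-374)²)) + (103040 - 1*46054) = (40687 + 195253/139876) + (103040 - 46054) = (40687 + 195253*(1/139876)) + 56986 = (40687 + 195253/139876) + 56986 = 5691330065/139876 + 56986 = 13662303801/139876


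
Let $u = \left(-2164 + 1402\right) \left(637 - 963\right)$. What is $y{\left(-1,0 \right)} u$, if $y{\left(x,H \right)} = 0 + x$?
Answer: $-248412$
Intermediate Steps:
$y{\left(x,H \right)} = x$
$u = 248412$ ($u = - 762 \left(637 - 963\right) = \left(-762\right) \left(-326\right) = 248412$)
$y{\left(-1,0 \right)} u = \left(-1\right) 248412 = -248412$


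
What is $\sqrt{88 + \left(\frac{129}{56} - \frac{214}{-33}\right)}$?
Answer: $\frac{\sqrt{82635630}}{924} \approx 9.8381$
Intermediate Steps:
$\sqrt{88 + \left(\frac{129}{56} - \frac{214}{-33}\right)} = \sqrt{88 + \left(129 \cdot \frac{1}{56} - - \frac{214}{33}\right)} = \sqrt{88 + \left(\frac{129}{56} + \frac{214}{33}\right)} = \sqrt{88 + \frac{16241}{1848}} = \sqrt{\frac{178865}{1848}} = \frac{\sqrt{82635630}}{924}$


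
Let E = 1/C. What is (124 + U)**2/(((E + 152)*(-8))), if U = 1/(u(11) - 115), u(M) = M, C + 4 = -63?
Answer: -11140828675/881114624 ≈ -12.644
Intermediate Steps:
C = -67 (C = -4 - 63 = -67)
E = -1/67 (E = 1/(-67) = -1/67 ≈ -0.014925)
U = -1/104 (U = 1/(11 - 115) = 1/(-104) = -1/104 ≈ -0.0096154)
(124 + U)**2/(((E + 152)*(-8))) = (124 - 1/104)**2/(((-1/67 + 152)*(-8))) = (12895/104)**2/(((10183/67)*(-8))) = 166281025/(10816*(-81464/67)) = (166281025/10816)*(-67/81464) = -11140828675/881114624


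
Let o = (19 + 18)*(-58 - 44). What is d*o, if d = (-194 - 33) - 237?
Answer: 1751136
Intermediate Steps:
d = -464 (d = -227 - 237 = -464)
o = -3774 (o = 37*(-102) = -3774)
d*o = -464*(-3774) = 1751136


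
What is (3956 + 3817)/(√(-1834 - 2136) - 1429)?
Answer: -11107617/2046011 - 7773*I*√3970/2046011 ≈ -5.4289 - 0.23937*I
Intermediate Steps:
(3956 + 3817)/(√(-1834 - 2136) - 1429) = 7773/(√(-3970) - 1429) = 7773/(I*√3970 - 1429) = 7773/(-1429 + I*√3970)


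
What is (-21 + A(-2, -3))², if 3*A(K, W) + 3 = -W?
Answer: 441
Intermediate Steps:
A(K, W) = -1 - W/3 (A(K, W) = -1 + (-W)/3 = -1 - W/3)
(-21 + A(-2, -3))² = (-21 + (-1 - ⅓*(-3)))² = (-21 + (-1 + 1))² = (-21 + 0)² = (-21)² = 441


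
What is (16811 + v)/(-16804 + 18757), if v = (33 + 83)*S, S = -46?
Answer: 1275/217 ≈ 5.8756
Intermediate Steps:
v = -5336 (v = (33 + 83)*(-46) = 116*(-46) = -5336)
(16811 + v)/(-16804 + 18757) = (16811 - 5336)/(-16804 + 18757) = 11475/1953 = 11475*(1/1953) = 1275/217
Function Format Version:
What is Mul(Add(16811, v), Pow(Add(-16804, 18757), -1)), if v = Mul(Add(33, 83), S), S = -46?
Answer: Rational(1275, 217) ≈ 5.8756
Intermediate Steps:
v = -5336 (v = Mul(Add(33, 83), -46) = Mul(116, -46) = -5336)
Mul(Add(16811, v), Pow(Add(-16804, 18757), -1)) = Mul(Add(16811, -5336), Pow(Add(-16804, 18757), -1)) = Mul(11475, Pow(1953, -1)) = Mul(11475, Rational(1, 1953)) = Rational(1275, 217)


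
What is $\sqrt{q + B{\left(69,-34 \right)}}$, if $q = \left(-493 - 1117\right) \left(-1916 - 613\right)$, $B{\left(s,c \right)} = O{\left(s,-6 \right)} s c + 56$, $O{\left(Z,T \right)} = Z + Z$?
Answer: $\sqrt{3747998} \approx 1936.0$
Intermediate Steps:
$O{\left(Z,T \right)} = 2 Z$
$B{\left(s,c \right)} = 56 + 2 c s^{2}$ ($B{\left(s,c \right)} = 2 s s c + 56 = 2 s^{2} c + 56 = 2 c s^{2} + 56 = 56 + 2 c s^{2}$)
$q = 4071690$ ($q = \left(-1610\right) \left(-2529\right) = 4071690$)
$\sqrt{q + B{\left(69,-34 \right)}} = \sqrt{4071690 + \left(56 + 2 \left(-34\right) 69^{2}\right)} = \sqrt{4071690 + \left(56 + 2 \left(-34\right) 4761\right)} = \sqrt{4071690 + \left(56 - 323748\right)} = \sqrt{4071690 - 323692} = \sqrt{3747998}$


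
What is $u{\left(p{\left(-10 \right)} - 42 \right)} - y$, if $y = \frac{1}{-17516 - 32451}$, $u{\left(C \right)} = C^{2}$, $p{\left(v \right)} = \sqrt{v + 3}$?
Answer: $\frac{87792020}{49967} - 84 i \sqrt{7} \approx 1757.0 - 222.24 i$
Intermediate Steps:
$p{\left(v \right)} = \sqrt{3 + v}$
$y = - \frac{1}{49967}$ ($y = \frac{1}{-49967} = - \frac{1}{49967} \approx -2.0013 \cdot 10^{-5}$)
$u{\left(p{\left(-10 \right)} - 42 \right)} - y = \left(\sqrt{3 - 10} - 42\right)^{2} - - \frac{1}{49967} = \left(\sqrt{-7} - 42\right)^{2} + \frac{1}{49967} = \left(i \sqrt{7} - 42\right)^{2} + \frac{1}{49967} = \left(-42 + i \sqrt{7}\right)^{2} + \frac{1}{49967} = \frac{1}{49967} + \left(-42 + i \sqrt{7}\right)^{2}$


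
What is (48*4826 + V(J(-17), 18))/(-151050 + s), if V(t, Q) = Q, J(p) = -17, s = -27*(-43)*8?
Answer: -38611/23627 ≈ -1.6342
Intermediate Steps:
s = 9288 (s = 1161*8 = 9288)
(48*4826 + V(J(-17), 18))/(-151050 + s) = (48*4826 + 18)/(-151050 + 9288) = (231648 + 18)/(-141762) = 231666*(-1/141762) = -38611/23627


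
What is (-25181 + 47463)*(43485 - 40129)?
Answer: 74778392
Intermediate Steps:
(-25181 + 47463)*(43485 - 40129) = 22282*3356 = 74778392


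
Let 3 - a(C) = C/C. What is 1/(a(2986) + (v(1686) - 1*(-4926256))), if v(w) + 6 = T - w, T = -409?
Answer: 1/4924157 ≈ 2.0308e-7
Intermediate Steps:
v(w) = -415 - w (v(w) = -6 + (-409 - w) = -415 - w)
a(C) = 2 (a(C) = 3 - C/C = 3 - 1*1 = 3 - 1 = 2)
1/(a(2986) + (v(1686) - 1*(-4926256))) = 1/(2 + ((-415 - 1*1686) - 1*(-4926256))) = 1/(2 + ((-415 - 1686) + 4926256)) = 1/(2 + (-2101 + 4926256)) = 1/(2 + 4924155) = 1/4924157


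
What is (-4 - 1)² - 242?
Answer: -217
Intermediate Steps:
(-4 - 1)² - 242 = (-5)² - 242 = 25 - 242 = -217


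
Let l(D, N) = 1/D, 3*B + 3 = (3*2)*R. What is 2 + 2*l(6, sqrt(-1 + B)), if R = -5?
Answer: 7/3 ≈ 2.3333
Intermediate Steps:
B = -11 (B = -1 + ((3*2)*(-5))/3 = -1 + (6*(-5))/3 = -1 + (1/3)*(-30) = -1 - 10 = -11)
2 + 2*l(6, sqrt(-1 + B)) = 2 + 2/6 = 2 + 2*(1/6) = 2 + 1/3 = 7/3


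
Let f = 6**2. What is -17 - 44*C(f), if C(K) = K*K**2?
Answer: -2052881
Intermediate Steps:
f = 36
C(K) = K**3
-17 - 44*C(f) = -17 - 44*36**3 = -17 - 44*46656 = -17 - 2052864 = -2052881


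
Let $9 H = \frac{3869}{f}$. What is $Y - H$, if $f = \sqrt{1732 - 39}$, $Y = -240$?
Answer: $-240 - \frac{3869 \sqrt{1693}}{15237} \approx -250.45$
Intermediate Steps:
$f = \sqrt{1693} \approx 41.146$
$H = \frac{3869 \sqrt{1693}}{15237}$ ($H = \frac{3869 \frac{1}{\sqrt{1693}}}{9} = \frac{3869 \frac{\sqrt{1693}}{1693}}{9} = \frac{\frac{3869}{1693} \sqrt{1693}}{9} = \frac{3869 \sqrt{1693}}{15237} \approx 10.448$)
$Y - H = -240 - \frac{3869 \sqrt{1693}}{15237}$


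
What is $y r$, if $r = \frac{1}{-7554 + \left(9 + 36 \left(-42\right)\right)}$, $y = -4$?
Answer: $\frac{4}{9057} \approx 0.00044165$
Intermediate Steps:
$r = - \frac{1}{9057}$ ($r = \frac{1}{-7554 + \left(9 - 1512\right)} = \frac{1}{-7554 - 1503} = \frac{1}{-9057} = - \frac{1}{9057} \approx -0.00011041$)
$y r = \left(-4\right) \left(- \frac{1}{9057}\right) = \frac{4}{9057}$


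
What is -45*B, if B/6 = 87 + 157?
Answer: -65880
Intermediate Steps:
B = 1464 (B = 6*(87 + 157) = 6*244 = 1464)
-45*B = -45*1464 = -65880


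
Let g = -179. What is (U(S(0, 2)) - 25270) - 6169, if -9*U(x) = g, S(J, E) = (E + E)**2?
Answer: -282772/9 ≈ -31419.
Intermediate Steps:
S(J, E) = 4*E**2 (S(J, E) = (2*E)**2 = 4*E**2)
U(x) = 179/9 (U(x) = -1/9*(-179) = 179/9)
(U(S(0, 2)) - 25270) - 6169 = (179/9 - 25270) - 6169 = -227251/9 - 6169 = -282772/9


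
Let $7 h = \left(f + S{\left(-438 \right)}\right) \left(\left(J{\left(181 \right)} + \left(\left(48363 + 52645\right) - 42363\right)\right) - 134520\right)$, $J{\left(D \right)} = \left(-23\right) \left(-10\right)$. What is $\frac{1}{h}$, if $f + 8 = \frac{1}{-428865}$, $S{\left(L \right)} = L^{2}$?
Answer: $- \frac{200137}{414896415778977} \approx -4.8238 \cdot 10^{-10}$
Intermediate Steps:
$J{\left(D \right)} = 230$
$f = - \frac{3430921}{428865}$ ($f = -8 + \frac{1}{-428865} = -8 - \frac{1}{428865} = - \frac{3430921}{428865} \approx -8.0$)
$h = - \frac{414896415778977}{200137}$ ($h = \frac{\left(- \frac{3430921}{428865} + \left(-438\right)^{2}\right) \left(\left(230 + \left(\left(48363 + 52645\right) - 42363\right)\right) - 134520\right)}{7} = \frac{\left(- \frac{3430921}{428865} + 191844\right) \left(\left(230 + \left(101008 - 42363\right)\right) - 134520\right)}{7} = \frac{\frac{82271746139}{428865} \left(\left(230 + 58645\right) - 134520\right)}{7} = \frac{\frac{82271746139}{428865} \left(58875 - 134520\right)}{7} = \frac{\frac{82271746139}{428865} \left(-75645\right)}{7} = \frac{1}{7} \left(- \frac{414896415778977}{28591}\right) = - \frac{414896415778977}{200137} \approx -2.0731 \cdot 10^{9}$)
$\frac{1}{h} = \frac{1}{- \frac{414896415778977}{200137}} = - \frac{200137}{414896415778977}$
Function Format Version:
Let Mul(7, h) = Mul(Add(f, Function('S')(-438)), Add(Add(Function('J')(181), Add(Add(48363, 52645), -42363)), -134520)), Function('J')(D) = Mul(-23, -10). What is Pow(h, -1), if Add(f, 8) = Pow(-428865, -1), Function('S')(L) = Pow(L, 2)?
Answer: Rational(-200137, 414896415778977) ≈ -4.8238e-10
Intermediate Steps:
Function('J')(D) = 230
f = Rational(-3430921, 428865) (f = Add(-8, Pow(-428865, -1)) = Add(-8, Rational(-1, 428865)) = Rational(-3430921, 428865) ≈ -8.0000)
h = Rational(-414896415778977, 200137) (h = Mul(Rational(1, 7), Mul(Add(Rational(-3430921, 428865), Pow(-438, 2)), Add(Add(230, Add(Add(48363, 52645), -42363)), -134520))) = Mul(Rational(1, 7), Mul(Add(Rational(-3430921, 428865), 191844), Add(Add(230, Add(101008, -42363)), -134520))) = Mul(Rational(1, 7), Mul(Rational(82271746139, 428865), Add(Add(230, 58645), -134520))) = Mul(Rational(1, 7), Mul(Rational(82271746139, 428865), Add(58875, -134520))) = Mul(Rational(1, 7), Mul(Rational(82271746139, 428865), -75645)) = Mul(Rational(1, 7), Rational(-414896415778977, 28591)) = Rational(-414896415778977, 200137) ≈ -2.0731e+9)
Pow(h, -1) = Pow(Rational(-414896415778977, 200137), -1) = Rational(-200137, 414896415778977)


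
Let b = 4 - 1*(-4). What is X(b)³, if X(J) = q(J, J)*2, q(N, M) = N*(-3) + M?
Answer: -32768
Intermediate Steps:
q(N, M) = M - 3*N (q(N, M) = -3*N + M = M - 3*N)
b = 8 (b = 4 + 4 = 8)
X(J) = -4*J (X(J) = (J - 3*J)*2 = -2*J*2 = -4*J)
X(b)³ = (-4*8)³ = (-32)³ = -32768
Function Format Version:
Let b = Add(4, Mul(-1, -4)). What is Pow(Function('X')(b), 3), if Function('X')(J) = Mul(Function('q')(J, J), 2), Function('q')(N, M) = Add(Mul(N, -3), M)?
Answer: -32768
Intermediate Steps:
Function('q')(N, M) = Add(M, Mul(-3, N)) (Function('q')(N, M) = Add(Mul(-3, N), M) = Add(M, Mul(-3, N)))
b = 8 (b = Add(4, 4) = 8)
Function('X')(J) = Mul(-4, J) (Function('X')(J) = Mul(Add(J, Mul(-3, J)), 2) = Mul(Mul(-2, J), 2) = Mul(-4, J))
Pow(Function('X')(b), 3) = Pow(Mul(-4, 8), 3) = Pow(-32, 3) = -32768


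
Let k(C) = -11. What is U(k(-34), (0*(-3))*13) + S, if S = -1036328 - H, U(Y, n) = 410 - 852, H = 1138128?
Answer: -2174898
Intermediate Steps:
U(Y, n) = -442
S = -2174456 (S = -1036328 - 1*1138128 = -1036328 - 1138128 = -2174456)
U(k(-34), (0*(-3))*13) + S = -442 - 2174456 = -2174898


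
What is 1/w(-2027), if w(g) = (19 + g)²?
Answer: 1/4032064 ≈ 2.4801e-7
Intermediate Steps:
1/w(-2027) = 1/((19 - 2027)²) = 1/((-2008)²) = 1/4032064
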